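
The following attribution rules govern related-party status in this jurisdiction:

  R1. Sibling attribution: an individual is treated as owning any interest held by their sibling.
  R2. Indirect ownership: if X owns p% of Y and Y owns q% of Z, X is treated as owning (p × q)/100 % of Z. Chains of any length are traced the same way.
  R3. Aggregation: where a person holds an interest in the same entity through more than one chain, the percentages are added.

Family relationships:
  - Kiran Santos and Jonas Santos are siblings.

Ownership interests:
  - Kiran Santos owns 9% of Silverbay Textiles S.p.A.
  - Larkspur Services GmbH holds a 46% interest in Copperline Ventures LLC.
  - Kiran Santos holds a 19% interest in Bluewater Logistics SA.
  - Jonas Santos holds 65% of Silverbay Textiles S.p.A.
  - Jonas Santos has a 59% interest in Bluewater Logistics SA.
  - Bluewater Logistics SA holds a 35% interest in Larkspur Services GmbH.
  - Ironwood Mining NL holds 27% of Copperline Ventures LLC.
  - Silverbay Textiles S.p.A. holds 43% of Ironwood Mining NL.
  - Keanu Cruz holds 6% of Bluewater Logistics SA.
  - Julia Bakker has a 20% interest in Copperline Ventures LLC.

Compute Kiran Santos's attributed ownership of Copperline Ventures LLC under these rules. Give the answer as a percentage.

By sibling attribution (R1), Kiran Santos is treated as also owning Jonas Santos's interest in Silverbay Textiles S.p.A, giving 9% + 65% = 74%.
By sibling attribution (R1), Kiran Santos is treated as also owning Jonas Santos's interest in Bluewater Logistics SA, giving 19% + 59% = 78%.
Chain via Silverbay Textiles S.p.A. → Ironwood Mining NL (R2): 74% × 43% × 27% = 8.5914% of Copperline Ventures LLC.
Chain via Bluewater Logistics SA → Larkspur Services GmbH (R2): 78% × 35% × 46% = 12.558% of Copperline Ventures LLC.
Aggregating (R3): 8.5914% + 12.558% = 21.1494%.

21.1494%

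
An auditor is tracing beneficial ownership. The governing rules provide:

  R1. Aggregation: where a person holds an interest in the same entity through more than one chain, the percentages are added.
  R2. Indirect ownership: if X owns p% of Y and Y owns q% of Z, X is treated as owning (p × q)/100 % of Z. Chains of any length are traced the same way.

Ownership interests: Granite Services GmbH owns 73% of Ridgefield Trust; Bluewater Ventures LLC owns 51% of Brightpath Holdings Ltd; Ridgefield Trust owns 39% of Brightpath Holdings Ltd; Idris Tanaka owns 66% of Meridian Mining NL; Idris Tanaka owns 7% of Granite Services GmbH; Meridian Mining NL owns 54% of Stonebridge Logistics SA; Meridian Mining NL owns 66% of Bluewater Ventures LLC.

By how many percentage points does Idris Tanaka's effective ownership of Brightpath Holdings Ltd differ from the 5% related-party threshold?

Chain via Meridian Mining NL → Bluewater Ventures LLC (R2): 66% × 66% × 51% = 22.2156% of Brightpath Holdings Ltd.
Chain via Granite Services GmbH → Ridgefield Trust (R2): 7% × 73% × 39% = 1.9929% of Brightpath Holdings Ltd.
Aggregating (R1): 22.2156% + 1.9929% = 24.2085%.
24.2085% exceeds the 5% threshold by 19.2085 percentage points.

19.2085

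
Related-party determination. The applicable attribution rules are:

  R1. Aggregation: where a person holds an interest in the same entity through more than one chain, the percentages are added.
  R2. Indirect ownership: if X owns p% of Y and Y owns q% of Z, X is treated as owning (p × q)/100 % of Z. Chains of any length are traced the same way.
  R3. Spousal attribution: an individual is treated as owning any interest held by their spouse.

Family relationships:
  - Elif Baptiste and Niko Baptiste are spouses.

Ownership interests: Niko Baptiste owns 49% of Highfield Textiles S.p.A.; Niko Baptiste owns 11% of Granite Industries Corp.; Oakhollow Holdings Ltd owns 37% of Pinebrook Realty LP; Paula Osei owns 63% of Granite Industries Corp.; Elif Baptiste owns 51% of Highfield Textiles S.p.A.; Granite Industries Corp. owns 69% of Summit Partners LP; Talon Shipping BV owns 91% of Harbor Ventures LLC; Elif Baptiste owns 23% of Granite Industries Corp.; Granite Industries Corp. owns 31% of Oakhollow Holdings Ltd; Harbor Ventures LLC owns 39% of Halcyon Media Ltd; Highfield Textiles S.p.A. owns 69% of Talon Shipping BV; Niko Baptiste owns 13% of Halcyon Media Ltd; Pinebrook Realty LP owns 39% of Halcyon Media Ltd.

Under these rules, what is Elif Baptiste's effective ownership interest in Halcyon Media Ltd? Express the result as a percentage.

39.009022%

By spousal attribution (R3), Elif Baptiste is treated as also owning Niko Baptiste's interest in Highfield Textiles S.p.A, giving 51% + 49% = 100%.
By spousal attribution (R3), Elif Baptiste is treated as also owning Niko Baptiste's interest in Granite Industries Corp, giving 23% + 11% = 34%.
By spousal attribution (R3), Elif Baptiste is treated as owning Niko Baptiste's 13% interest in Halcyon Media Ltd.
Chain via Highfield Textiles S.p.A. → Talon Shipping BV → Harbor Ventures LLC (R2): 100% × 69% × 91% × 39% = 24.4881% of Halcyon Media Ltd.
Chain via Granite Industries Corp. → Oakhollow Holdings Ltd → Pinebrook Realty LP (R2): 34% × 31% × 37% × 39% = 1.520922% of Halcyon Media Ltd.
Direct interest in Halcyon Media Ltd: 13%.
Aggregating (R1): 24.4881% + 1.520922% + 13% = 39.009022%.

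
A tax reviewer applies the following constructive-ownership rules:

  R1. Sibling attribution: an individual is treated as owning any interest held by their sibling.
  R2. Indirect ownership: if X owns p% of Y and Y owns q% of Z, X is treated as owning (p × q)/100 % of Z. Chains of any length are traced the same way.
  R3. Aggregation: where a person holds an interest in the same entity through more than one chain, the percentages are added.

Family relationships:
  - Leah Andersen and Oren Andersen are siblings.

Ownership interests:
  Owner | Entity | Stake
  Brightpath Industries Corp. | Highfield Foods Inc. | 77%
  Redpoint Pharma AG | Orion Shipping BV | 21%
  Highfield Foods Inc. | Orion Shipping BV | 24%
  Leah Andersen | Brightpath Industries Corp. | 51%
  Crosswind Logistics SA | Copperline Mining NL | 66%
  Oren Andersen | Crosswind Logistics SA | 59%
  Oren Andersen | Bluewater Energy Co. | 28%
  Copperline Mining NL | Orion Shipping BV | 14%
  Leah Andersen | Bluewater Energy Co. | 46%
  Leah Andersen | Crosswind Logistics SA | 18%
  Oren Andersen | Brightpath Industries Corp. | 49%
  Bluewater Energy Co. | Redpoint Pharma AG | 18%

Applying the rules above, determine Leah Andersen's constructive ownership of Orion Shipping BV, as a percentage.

By sibling attribution (R1), Leah Andersen is treated as also owning Oren Andersen's interest in Brightpath Industries Corp, giving 51% + 49% = 100%.
By sibling attribution (R1), Leah Andersen is treated as also owning Oren Andersen's interest in Bluewater Energy Co, giving 46% + 28% = 74%.
By sibling attribution (R1), Leah Andersen is treated as also owning Oren Andersen's interest in Crosswind Logistics SA, giving 18% + 59% = 77%.
Chain via Brightpath Industries Corp. → Highfield Foods Inc. (R2): 100% × 77% × 24% = 18.48% of Orion Shipping BV.
Chain via Bluewater Energy Co. → Redpoint Pharma AG (R2): 74% × 18% × 21% = 2.7972% of Orion Shipping BV.
Chain via Crosswind Logistics SA → Copperline Mining NL (R2): 77% × 66% × 14% = 7.1148% of Orion Shipping BV.
Aggregating (R3): 18.48% + 2.7972% + 7.1148% = 28.392%.

28.392%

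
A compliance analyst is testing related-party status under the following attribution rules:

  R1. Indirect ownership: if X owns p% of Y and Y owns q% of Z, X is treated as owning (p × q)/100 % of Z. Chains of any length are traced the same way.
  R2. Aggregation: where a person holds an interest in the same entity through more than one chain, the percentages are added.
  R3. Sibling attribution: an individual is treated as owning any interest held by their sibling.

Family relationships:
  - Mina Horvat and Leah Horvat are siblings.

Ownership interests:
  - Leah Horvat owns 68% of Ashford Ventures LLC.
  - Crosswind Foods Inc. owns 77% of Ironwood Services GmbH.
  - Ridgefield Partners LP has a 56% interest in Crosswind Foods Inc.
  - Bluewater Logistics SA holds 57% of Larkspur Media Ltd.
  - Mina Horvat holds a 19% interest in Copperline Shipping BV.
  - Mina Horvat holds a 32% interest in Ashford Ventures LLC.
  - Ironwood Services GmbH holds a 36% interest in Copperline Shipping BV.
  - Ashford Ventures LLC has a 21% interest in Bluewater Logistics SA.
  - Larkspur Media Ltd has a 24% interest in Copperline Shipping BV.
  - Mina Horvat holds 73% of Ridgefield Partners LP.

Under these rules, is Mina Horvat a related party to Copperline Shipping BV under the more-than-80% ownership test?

No

By sibling attribution (R3), Mina Horvat is treated as also owning Leah Horvat's interest in Ashford Ventures LLC, giving 32% + 68% = 100%.
Chain via Ridgefield Partners LP → Crosswind Foods Inc. → Ironwood Services GmbH (R1): 73% × 56% × 77% × 36% = 11.331936% of Copperline Shipping BV.
Chain via Ashford Ventures LLC → Bluewater Logistics SA → Larkspur Media Ltd (R1): 100% × 21% × 57% × 24% = 2.8728% of Copperline Shipping BV.
Direct interest in Copperline Shipping BV: 19%.
Aggregating (R2): 11.331936% + 2.8728% + 19% = 33.204736%.
33.204736% does not exceed the 80% threshold, so Mina is not a related party to Copperline Shipping BV.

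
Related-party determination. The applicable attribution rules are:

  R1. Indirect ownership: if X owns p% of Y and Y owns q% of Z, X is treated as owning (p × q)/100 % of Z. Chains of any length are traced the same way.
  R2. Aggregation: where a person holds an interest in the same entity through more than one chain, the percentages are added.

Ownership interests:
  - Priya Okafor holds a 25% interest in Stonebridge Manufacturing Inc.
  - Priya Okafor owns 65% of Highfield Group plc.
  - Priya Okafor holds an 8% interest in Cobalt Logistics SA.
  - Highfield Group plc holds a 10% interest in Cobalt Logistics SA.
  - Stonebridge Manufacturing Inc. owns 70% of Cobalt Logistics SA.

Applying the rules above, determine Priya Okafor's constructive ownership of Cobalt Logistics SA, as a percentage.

32%

Chain via Highfield Group plc (R1): 65% × 10% = 6.5% of Cobalt Logistics SA.
Chain via Stonebridge Manufacturing Inc. (R1): 25% × 70% = 17.5% of Cobalt Logistics SA.
Direct interest in Cobalt Logistics SA: 8%.
Aggregating (R2): 6.5% + 17.5% + 8% = 32%.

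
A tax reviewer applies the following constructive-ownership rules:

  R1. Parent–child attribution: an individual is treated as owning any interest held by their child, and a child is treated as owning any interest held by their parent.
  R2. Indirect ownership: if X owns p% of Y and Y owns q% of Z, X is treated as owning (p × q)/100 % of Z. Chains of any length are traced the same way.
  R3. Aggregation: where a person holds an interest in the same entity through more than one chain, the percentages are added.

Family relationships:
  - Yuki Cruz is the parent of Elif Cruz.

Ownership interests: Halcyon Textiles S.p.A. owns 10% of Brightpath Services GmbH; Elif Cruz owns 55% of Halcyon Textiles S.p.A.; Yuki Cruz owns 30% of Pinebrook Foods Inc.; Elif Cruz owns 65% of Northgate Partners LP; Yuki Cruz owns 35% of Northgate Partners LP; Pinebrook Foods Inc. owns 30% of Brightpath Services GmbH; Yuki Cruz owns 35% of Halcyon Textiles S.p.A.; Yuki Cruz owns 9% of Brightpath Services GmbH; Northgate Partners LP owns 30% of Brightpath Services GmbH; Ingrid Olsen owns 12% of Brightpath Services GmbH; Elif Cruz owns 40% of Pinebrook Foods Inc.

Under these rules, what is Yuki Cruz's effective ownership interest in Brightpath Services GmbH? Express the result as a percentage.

69%

By parent–child attribution (R1), Yuki Cruz is treated as also owning Elif Cruz's interest in Pinebrook Foods Inc, giving 30% + 40% = 70%.
By parent–child attribution (R1), Yuki Cruz is treated as also owning Elif Cruz's interest in Northgate Partners LP, giving 35% + 65% = 100%.
By parent–child attribution (R1), Yuki Cruz is treated as also owning Elif Cruz's interest in Halcyon Textiles S.p.A, giving 35% + 55% = 90%.
Chain via Pinebrook Foods Inc. (R2): 70% × 30% = 21% of Brightpath Services GmbH.
Chain via Northgate Partners LP (R2): 100% × 30% = 30% of Brightpath Services GmbH.
Chain via Halcyon Textiles S.p.A. (R2): 90% × 10% = 9% of Brightpath Services GmbH.
Direct interest in Brightpath Services GmbH: 9%.
Aggregating (R3): 21% + 30% + 9% + 9% = 69%.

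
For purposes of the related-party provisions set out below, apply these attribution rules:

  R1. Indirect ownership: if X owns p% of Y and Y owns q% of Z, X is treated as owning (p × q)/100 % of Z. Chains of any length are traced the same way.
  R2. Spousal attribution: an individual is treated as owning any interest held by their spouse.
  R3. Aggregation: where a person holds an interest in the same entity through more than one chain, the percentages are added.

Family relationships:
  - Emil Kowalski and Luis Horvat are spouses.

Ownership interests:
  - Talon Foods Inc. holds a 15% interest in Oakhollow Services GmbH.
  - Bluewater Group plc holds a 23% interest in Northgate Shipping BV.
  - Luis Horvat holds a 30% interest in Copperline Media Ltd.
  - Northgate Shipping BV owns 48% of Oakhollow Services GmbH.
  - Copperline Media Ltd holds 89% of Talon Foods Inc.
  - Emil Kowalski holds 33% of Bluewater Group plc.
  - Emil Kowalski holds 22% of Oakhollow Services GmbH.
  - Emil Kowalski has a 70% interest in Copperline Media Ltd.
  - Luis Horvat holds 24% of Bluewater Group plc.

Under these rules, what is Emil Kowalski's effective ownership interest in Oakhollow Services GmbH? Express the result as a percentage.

41.6428%

By spousal attribution (R2), Emil Kowalski is treated as also owning Luis Horvat's interest in Bluewater Group plc, giving 33% + 24% = 57%.
By spousal attribution (R2), Emil Kowalski is treated as also owning Luis Horvat's interest in Copperline Media Ltd, giving 70% + 30% = 100%.
Chain via Bluewater Group plc → Northgate Shipping BV (R1): 57% × 23% × 48% = 6.2928% of Oakhollow Services GmbH.
Chain via Copperline Media Ltd → Talon Foods Inc. (R1): 100% × 89% × 15% = 13.35% of Oakhollow Services GmbH.
Direct interest in Oakhollow Services GmbH: 22%.
Aggregating (R3): 6.2928% + 13.35% + 22% = 41.6428%.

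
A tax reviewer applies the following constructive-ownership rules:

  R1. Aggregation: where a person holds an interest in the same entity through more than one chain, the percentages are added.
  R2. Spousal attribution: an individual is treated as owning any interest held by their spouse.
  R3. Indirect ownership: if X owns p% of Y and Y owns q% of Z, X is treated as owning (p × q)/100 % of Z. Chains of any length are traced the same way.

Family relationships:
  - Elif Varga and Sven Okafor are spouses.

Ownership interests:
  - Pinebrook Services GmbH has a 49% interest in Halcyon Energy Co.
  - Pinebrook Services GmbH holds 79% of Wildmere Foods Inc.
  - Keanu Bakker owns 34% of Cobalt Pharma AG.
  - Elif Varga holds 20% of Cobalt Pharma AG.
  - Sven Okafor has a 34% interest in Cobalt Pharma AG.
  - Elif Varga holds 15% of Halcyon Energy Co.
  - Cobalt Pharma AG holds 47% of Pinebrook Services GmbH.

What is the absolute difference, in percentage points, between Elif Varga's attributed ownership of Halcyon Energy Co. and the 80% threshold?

52.5638

By spousal attribution (R2), Elif Varga is treated as also owning Sven Okafor's interest in Cobalt Pharma AG, giving 20% + 34% = 54%.
Chain via Cobalt Pharma AG → Pinebrook Services GmbH (R3): 54% × 47% × 49% = 12.4362% of Halcyon Energy Co.
Direct interest in Halcyon Energy Co: 15%.
Aggregating (R1): 12.4362% + 15% = 27.4362%.
27.4362% falls short of the 80% threshold by 52.5638 percentage points.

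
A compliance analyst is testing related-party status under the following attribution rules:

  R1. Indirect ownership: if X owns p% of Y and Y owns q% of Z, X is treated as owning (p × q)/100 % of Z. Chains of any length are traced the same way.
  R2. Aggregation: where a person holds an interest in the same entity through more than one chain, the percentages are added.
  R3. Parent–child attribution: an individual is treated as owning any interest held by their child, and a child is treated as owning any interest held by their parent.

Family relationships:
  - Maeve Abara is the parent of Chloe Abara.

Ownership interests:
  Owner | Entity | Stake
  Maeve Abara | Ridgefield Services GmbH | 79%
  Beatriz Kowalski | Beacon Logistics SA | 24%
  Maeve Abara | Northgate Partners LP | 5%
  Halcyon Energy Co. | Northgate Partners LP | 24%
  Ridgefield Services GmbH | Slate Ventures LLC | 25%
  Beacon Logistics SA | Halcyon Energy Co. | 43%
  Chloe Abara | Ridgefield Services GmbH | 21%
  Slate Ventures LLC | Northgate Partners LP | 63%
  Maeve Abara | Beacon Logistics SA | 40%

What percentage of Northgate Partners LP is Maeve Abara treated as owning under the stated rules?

By parent–child attribution (R3), Maeve Abara is treated as also owning Chloe Abara's interest in Ridgefield Services GmbH, giving 79% + 21% = 100%.
Chain via Beacon Logistics SA → Halcyon Energy Co. (R1): 40% × 43% × 24% = 4.128% of Northgate Partners LP.
Chain via Ridgefield Services GmbH → Slate Ventures LLC (R1): 100% × 25% × 63% = 15.75% of Northgate Partners LP.
Direct interest in Northgate Partners LP: 5%.
Aggregating (R2): 4.128% + 15.75% + 5% = 24.878%.

24.878%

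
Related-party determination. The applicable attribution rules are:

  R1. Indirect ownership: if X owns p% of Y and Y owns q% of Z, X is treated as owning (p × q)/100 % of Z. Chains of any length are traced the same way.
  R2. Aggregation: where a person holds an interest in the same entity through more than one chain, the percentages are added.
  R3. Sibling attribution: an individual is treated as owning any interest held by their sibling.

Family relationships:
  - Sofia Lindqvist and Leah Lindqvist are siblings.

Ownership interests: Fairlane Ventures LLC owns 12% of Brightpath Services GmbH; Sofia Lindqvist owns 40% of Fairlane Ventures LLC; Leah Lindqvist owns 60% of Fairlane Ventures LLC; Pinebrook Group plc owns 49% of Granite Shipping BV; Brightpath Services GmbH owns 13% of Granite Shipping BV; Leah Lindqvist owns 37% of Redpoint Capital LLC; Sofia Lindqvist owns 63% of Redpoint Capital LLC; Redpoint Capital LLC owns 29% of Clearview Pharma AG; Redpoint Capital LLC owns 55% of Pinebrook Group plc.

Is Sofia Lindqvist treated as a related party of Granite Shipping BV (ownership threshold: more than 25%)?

Yes

By sibling attribution (R3), Sofia Lindqvist is treated as also owning Leah Lindqvist's interest in Redpoint Capital LLC, giving 63% + 37% = 100%.
By sibling attribution (R3), Sofia Lindqvist is treated as also owning Leah Lindqvist's interest in Fairlane Ventures LLC, giving 40% + 60% = 100%.
Chain via Redpoint Capital LLC → Pinebrook Group plc (R1): 100% × 55% × 49% = 26.95% of Granite Shipping BV.
Chain via Fairlane Ventures LLC → Brightpath Services GmbH (R1): 100% × 12% × 13% = 1.56% of Granite Shipping BV.
Aggregating (R2): 26.95% + 1.56% = 28.51%.
28.51% exceeds the 25% threshold, so Sofia is a related party to Granite Shipping BV.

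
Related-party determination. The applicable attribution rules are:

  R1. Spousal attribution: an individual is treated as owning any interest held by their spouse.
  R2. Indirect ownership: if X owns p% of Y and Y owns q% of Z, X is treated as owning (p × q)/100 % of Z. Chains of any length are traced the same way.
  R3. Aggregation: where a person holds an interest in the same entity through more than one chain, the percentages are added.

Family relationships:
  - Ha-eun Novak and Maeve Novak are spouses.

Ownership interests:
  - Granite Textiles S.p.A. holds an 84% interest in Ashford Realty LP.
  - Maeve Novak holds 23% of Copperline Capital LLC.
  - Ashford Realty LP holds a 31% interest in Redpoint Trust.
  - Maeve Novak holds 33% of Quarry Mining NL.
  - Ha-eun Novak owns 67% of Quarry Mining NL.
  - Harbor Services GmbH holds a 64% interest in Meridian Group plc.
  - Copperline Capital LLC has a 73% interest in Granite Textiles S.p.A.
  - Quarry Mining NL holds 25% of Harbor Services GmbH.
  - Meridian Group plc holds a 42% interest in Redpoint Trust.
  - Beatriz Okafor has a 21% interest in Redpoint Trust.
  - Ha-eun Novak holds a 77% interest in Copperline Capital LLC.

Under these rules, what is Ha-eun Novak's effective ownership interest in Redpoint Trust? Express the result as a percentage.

By spousal attribution (R1), Ha-eun Novak is treated as also owning Maeve Novak's interest in Copperline Capital LLC, giving 77% + 23% = 100%.
By spousal attribution (R1), Ha-eun Novak is treated as also owning Maeve Novak's interest in Quarry Mining NL, giving 67% + 33% = 100%.
Chain via Copperline Capital LLC → Granite Textiles S.p.A. → Ashford Realty LP (R2): 100% × 73% × 84% × 31% = 19.0092% of Redpoint Trust.
Chain via Quarry Mining NL → Harbor Services GmbH → Meridian Group plc (R2): 100% × 25% × 64% × 42% = 6.72% of Redpoint Trust.
Aggregating (R3): 19.0092% + 6.72% = 25.7292%.

25.7292%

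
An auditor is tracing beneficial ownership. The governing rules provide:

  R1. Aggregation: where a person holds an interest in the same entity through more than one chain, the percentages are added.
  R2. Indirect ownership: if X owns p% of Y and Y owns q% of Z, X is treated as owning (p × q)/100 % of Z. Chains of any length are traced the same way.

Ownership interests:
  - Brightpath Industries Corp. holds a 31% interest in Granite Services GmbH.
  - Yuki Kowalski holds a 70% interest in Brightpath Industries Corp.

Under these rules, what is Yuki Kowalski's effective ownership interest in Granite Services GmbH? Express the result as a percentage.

Chain via Brightpath Industries Corp. (R2): 70% × 31% = 21.7% of Granite Services GmbH.

21.7%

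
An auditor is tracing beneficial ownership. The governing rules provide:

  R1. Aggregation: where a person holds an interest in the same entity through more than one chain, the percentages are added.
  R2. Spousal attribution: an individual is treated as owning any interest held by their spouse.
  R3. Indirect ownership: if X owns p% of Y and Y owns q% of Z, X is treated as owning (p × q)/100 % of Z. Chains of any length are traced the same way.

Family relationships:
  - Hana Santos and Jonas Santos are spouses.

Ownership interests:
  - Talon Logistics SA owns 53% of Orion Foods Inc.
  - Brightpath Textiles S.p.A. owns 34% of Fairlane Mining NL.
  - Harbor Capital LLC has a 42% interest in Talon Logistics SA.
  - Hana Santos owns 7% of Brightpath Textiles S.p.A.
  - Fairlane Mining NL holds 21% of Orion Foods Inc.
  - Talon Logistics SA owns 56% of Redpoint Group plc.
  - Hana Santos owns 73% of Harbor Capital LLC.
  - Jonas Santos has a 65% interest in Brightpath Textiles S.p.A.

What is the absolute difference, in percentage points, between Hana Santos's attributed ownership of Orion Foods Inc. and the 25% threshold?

By spousal attribution (R2), Hana Santos is treated as also owning Jonas Santos's interest in Brightpath Textiles S.p.A, giving 7% + 65% = 72%.
Chain via Harbor Capital LLC → Talon Logistics SA (R3): 73% × 42% × 53% = 16.2498% of Orion Foods Inc.
Chain via Brightpath Textiles S.p.A. → Fairlane Mining NL (R3): 72% × 34% × 21% = 5.1408% of Orion Foods Inc.
Aggregating (R1): 16.2498% + 5.1408% = 21.3906%.
21.3906% falls short of the 25% threshold by 3.6094 percentage points.

3.6094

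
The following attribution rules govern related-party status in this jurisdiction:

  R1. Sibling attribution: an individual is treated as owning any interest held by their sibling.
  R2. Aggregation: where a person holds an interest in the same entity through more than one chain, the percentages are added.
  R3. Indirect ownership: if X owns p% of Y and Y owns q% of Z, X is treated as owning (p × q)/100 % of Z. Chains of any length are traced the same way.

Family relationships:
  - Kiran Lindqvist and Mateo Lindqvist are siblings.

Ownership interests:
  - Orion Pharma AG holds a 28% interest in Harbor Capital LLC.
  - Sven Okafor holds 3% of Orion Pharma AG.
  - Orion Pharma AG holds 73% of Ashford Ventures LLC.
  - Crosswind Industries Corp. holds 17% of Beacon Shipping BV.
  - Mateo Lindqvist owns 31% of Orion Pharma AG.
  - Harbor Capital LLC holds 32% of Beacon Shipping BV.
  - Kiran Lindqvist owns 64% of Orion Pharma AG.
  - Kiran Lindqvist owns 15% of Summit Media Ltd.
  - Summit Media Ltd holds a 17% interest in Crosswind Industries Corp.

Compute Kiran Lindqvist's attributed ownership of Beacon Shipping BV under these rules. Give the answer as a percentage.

8.9455%

By sibling attribution (R1), Kiran Lindqvist is treated as also owning Mateo Lindqvist's interest in Orion Pharma AG, giving 64% + 31% = 95%.
Chain via Orion Pharma AG → Harbor Capital LLC (R3): 95% × 28% × 32% = 8.512% of Beacon Shipping BV.
Chain via Summit Media Ltd → Crosswind Industries Corp. (R3): 15% × 17% × 17% = 0.4335% of Beacon Shipping BV.
Aggregating (R2): 8.512% + 0.4335% = 8.9455%.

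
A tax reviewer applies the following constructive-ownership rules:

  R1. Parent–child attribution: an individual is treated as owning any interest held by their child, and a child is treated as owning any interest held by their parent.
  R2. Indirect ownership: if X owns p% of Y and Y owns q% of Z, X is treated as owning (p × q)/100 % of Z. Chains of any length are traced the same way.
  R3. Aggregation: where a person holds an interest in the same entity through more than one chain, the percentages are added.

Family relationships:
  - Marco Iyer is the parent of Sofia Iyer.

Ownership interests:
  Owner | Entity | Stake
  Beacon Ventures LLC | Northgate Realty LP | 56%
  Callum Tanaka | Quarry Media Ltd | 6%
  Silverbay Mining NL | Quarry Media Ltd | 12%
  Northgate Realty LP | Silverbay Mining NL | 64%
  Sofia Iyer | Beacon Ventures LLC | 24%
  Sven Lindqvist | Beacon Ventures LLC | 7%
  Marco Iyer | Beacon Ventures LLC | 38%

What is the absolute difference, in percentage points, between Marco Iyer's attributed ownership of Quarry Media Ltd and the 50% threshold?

By parent–child attribution (R1), Marco Iyer is treated as also owning Sofia Iyer's interest in Beacon Ventures LLC, giving 38% + 24% = 62%.
Chain via Beacon Ventures LLC → Northgate Realty LP → Silverbay Mining NL (R2): 62% × 56% × 64% × 12% = 2.666496% of Quarry Media Ltd.
2.666496% falls short of the 50% threshold by 47.333504 percentage points.

47.333504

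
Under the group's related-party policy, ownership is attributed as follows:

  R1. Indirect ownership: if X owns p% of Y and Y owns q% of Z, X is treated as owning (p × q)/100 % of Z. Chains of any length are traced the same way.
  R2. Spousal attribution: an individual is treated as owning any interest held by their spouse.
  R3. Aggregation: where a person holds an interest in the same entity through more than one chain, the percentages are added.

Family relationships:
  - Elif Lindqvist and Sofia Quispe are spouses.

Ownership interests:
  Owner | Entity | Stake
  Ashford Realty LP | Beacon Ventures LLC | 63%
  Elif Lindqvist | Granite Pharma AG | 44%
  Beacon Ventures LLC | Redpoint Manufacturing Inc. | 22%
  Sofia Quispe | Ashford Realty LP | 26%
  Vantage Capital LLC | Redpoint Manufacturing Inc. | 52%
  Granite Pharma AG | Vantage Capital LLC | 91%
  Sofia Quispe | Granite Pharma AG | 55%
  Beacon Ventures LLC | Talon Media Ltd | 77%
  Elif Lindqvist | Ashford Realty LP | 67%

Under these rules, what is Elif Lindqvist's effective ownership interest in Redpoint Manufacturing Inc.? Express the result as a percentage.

By spousal attribution (R2), Elif Lindqvist is treated as also owning Sofia Quispe's interest in Ashford Realty LP, giving 67% + 26% = 93%.
By spousal attribution (R2), Elif Lindqvist is treated as also owning Sofia Quispe's interest in Granite Pharma AG, giving 44% + 55% = 99%.
Chain via Ashford Realty LP → Beacon Ventures LLC (R1): 93% × 63% × 22% = 12.8898% of Redpoint Manufacturing Inc.
Chain via Granite Pharma AG → Vantage Capital LLC (R1): 99% × 91% × 52% = 46.8468% of Redpoint Manufacturing Inc.
Aggregating (R3): 12.8898% + 46.8468% = 59.7366%.

59.7366%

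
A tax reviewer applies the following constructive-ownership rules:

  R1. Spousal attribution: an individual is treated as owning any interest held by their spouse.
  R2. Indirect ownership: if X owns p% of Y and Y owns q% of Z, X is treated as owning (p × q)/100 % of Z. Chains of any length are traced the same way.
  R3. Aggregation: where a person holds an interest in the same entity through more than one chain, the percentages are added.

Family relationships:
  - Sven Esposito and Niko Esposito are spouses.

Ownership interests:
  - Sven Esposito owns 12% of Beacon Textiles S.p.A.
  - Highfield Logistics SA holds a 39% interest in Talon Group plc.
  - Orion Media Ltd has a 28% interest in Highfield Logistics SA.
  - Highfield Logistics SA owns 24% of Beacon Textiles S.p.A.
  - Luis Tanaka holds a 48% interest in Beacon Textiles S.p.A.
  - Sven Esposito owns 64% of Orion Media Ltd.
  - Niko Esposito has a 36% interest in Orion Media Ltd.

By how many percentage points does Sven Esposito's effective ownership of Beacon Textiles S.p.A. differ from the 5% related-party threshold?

By spousal attribution (R1), Sven Esposito is treated as also owning Niko Esposito's interest in Orion Media Ltd, giving 64% + 36% = 100%.
Chain via Orion Media Ltd → Highfield Logistics SA (R2): 100% × 28% × 24% = 6.72% of Beacon Textiles S.p.A.
Direct interest in Beacon Textiles S.p.A: 12%.
Aggregating (R3): 6.72% + 12% = 18.72%.
18.72% exceeds the 5% threshold by 13.72 percentage points.

13.72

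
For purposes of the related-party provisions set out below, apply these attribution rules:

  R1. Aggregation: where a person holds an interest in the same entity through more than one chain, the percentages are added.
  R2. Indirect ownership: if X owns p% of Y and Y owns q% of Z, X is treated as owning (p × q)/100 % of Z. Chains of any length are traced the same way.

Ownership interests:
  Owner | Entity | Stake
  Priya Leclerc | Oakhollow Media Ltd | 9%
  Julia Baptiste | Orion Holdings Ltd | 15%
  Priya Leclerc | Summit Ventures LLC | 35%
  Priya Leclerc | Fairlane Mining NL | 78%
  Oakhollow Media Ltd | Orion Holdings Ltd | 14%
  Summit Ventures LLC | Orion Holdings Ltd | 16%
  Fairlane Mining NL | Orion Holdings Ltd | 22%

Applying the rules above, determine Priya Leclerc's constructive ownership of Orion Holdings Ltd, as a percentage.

24.02%

Chain via Fairlane Mining NL (R2): 78% × 22% = 17.16% of Orion Holdings Ltd.
Chain via Oakhollow Media Ltd (R2): 9% × 14% = 1.26% of Orion Holdings Ltd.
Chain via Summit Ventures LLC (R2): 35% × 16% = 5.6% of Orion Holdings Ltd.
Aggregating (R1): 17.16% + 1.26% + 5.6% = 24.02%.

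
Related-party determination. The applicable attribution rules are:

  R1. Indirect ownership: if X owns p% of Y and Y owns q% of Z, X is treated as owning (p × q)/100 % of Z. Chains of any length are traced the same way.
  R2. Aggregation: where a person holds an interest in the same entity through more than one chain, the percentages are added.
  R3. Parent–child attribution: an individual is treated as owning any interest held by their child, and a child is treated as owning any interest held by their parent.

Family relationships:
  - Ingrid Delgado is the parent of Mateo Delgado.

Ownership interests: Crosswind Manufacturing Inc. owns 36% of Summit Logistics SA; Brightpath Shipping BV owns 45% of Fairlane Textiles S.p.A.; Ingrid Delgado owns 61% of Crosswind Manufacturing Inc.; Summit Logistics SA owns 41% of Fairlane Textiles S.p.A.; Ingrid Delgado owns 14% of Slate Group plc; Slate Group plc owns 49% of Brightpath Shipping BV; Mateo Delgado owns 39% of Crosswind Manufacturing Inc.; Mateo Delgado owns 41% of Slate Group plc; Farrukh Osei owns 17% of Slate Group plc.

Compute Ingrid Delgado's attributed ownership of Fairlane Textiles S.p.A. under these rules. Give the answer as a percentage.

By parent–child attribution (R3), Ingrid Delgado is treated as also owning Mateo Delgado's interest in Slate Group plc, giving 14% + 41% = 55%.
By parent–child attribution (R3), Ingrid Delgado is treated as also owning Mateo Delgado's interest in Crosswind Manufacturing Inc, giving 61% + 39% = 100%.
Chain via Slate Group plc → Brightpath Shipping BV (R1): 55% × 49% × 45% = 12.1275% of Fairlane Textiles S.p.A.
Chain via Crosswind Manufacturing Inc. → Summit Logistics SA (R1): 100% × 36% × 41% = 14.76% of Fairlane Textiles S.p.A.
Aggregating (R2): 12.1275% + 14.76% = 26.8875%.

26.8875%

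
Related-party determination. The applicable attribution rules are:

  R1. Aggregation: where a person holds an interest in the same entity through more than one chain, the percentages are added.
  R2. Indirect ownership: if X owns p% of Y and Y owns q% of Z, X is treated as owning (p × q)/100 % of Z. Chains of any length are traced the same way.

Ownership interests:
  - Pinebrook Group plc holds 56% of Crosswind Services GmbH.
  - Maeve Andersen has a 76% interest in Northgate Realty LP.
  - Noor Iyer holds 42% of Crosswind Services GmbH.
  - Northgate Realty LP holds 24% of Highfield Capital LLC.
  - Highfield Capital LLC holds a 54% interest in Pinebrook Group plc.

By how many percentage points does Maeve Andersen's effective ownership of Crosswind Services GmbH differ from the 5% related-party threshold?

0.515776

Chain via Northgate Realty LP → Highfield Capital LLC → Pinebrook Group plc (R2): 76% × 24% × 54% × 56% = 5.515776% of Crosswind Services GmbH.
5.515776% exceeds the 5% threshold by 0.515776 percentage points.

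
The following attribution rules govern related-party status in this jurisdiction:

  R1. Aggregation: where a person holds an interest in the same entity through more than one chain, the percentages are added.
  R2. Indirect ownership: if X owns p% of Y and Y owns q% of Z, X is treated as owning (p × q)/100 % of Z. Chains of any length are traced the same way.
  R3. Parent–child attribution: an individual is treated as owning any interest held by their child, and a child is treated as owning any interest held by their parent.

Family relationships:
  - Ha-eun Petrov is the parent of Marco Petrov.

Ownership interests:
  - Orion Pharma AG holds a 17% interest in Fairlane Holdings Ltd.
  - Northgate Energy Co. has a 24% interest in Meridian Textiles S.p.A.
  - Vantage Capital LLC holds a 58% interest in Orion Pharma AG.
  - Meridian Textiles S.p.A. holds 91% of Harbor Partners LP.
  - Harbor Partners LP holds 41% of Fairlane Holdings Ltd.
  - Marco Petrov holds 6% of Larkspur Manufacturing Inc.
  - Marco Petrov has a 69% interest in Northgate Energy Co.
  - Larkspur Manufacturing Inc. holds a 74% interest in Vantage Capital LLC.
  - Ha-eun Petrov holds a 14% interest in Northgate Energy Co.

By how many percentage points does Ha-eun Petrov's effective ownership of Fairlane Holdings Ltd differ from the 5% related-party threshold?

By parent–child attribution (R3), Ha-eun Petrov is treated as also owning Marco Petrov's interest in Northgate Energy Co, giving 14% + 69% = 83%.
By parent–child attribution (R3), Ha-eun Petrov is treated as owning Marco Petrov's 6% interest in Larkspur Manufacturing Inc.
Chain via Northgate Energy Co. → Meridian Textiles S.p.A. → Harbor Partners LP (R2): 83% × 24% × 91% × 41% = 7.432152% of Fairlane Holdings Ltd.
Chain via Larkspur Manufacturing Inc. → Vantage Capital LLC → Orion Pharma AG (R2): 6% × 74% × 58% × 17% = 0.437784% of Fairlane Holdings Ltd.
Aggregating (R1): 7.432152% + 0.437784% = 7.869936%.
7.869936% exceeds the 5% threshold by 2.869936 percentage points.

2.869936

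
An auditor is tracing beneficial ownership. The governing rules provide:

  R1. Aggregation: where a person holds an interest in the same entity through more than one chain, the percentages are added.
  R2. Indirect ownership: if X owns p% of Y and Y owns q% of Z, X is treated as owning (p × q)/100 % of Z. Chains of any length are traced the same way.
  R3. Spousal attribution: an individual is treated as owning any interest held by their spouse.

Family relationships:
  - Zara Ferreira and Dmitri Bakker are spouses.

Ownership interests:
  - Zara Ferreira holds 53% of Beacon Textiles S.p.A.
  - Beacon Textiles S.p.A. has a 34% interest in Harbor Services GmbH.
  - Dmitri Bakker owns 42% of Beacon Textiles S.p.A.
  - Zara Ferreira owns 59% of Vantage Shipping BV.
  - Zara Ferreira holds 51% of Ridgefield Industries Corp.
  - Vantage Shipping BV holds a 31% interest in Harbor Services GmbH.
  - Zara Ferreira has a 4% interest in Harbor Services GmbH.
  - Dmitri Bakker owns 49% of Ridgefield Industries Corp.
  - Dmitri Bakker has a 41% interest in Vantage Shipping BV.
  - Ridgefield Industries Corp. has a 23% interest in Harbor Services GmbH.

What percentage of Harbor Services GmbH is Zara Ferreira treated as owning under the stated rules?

90.3%

By spousal attribution (R3), Zara Ferreira is treated as also owning Dmitri Bakker's interest in Vantage Shipping BV, giving 59% + 41% = 100%.
By spousal attribution (R3), Zara Ferreira is treated as also owning Dmitri Bakker's interest in Beacon Textiles S.p.A, giving 53% + 42% = 95%.
By spousal attribution (R3), Zara Ferreira is treated as also owning Dmitri Bakker's interest in Ridgefield Industries Corp, giving 51% + 49% = 100%.
Chain via Vantage Shipping BV (R2): 100% × 31% = 31% of Harbor Services GmbH.
Chain via Beacon Textiles S.p.A. (R2): 95% × 34% = 32.3% of Harbor Services GmbH.
Chain via Ridgefield Industries Corp. (R2): 100% × 23% = 23% of Harbor Services GmbH.
Direct interest in Harbor Services GmbH: 4%.
Aggregating (R1): 31% + 32.3% + 23% + 4% = 90.3%.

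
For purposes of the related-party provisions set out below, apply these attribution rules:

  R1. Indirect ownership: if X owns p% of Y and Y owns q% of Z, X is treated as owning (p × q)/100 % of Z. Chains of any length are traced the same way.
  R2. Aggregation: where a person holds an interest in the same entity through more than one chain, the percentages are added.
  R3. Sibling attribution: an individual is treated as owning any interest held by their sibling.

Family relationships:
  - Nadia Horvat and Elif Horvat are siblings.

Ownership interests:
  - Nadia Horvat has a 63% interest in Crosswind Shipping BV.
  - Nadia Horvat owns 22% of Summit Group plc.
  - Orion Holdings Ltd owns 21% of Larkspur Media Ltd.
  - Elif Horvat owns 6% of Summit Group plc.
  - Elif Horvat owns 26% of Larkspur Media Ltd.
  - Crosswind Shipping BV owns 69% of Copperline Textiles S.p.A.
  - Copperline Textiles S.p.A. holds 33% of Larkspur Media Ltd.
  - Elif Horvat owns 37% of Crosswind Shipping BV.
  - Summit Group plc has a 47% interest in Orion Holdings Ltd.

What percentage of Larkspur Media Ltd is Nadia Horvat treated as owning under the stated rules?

By sibling attribution (R3), Nadia Horvat is treated as also owning Elif Horvat's interest in Crosswind Shipping BV, giving 63% + 37% = 100%.
By sibling attribution (R3), Nadia Horvat is treated as also owning Elif Horvat's interest in Summit Group plc, giving 22% + 6% = 28%.
By sibling attribution (R3), Nadia Horvat is treated as owning Elif Horvat's 26% interest in Larkspur Media Ltd.
Chain via Crosswind Shipping BV → Copperline Textiles S.p.A. (R1): 100% × 69% × 33% = 22.77% of Larkspur Media Ltd.
Chain via Summit Group plc → Orion Holdings Ltd (R1): 28% × 47% × 21% = 2.7636% of Larkspur Media Ltd.
Direct interest in Larkspur Media Ltd: 26%.
Aggregating (R2): 22.77% + 2.7636% + 26% = 51.5336%.

51.5336%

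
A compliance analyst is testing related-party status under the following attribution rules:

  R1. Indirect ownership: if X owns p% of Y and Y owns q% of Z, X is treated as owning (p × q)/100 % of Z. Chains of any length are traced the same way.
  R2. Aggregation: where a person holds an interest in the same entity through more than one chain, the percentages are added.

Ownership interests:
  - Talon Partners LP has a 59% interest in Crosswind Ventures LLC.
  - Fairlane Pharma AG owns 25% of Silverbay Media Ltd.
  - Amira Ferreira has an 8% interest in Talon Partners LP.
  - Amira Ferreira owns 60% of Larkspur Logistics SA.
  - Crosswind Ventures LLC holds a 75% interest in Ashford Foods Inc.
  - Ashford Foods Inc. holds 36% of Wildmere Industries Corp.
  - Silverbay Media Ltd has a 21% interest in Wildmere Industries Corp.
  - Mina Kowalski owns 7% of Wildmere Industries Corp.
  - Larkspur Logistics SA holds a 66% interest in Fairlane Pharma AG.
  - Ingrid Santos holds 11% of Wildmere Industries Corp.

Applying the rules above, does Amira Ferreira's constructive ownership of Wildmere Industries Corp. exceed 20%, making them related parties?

No

Chain via Talon Partners LP → Crosswind Ventures LLC → Ashford Foods Inc. (R1): 8% × 59% × 75% × 36% = 1.2744% of Wildmere Industries Corp.
Chain via Larkspur Logistics SA → Fairlane Pharma AG → Silverbay Media Ltd (R1): 60% × 66% × 25% × 21% = 2.079% of Wildmere Industries Corp.
Aggregating (R2): 1.2744% + 2.079% = 3.3534%.
3.3534% does not exceed the 20% threshold, so Amira is not a related party to Wildmere Industries Corp.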